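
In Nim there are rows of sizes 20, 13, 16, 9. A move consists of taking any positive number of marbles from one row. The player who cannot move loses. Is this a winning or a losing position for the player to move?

Nim-sum: 20 XOR 13 XOR 16 XOR 9 = 0.
The nim-sum is 0, so this is a P-position: the player to move is in a losing position under optimal play.

Losing position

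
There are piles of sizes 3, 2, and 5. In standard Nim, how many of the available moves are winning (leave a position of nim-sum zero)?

1

Nim-sum: 3 ^ 2 ^ 5 = 4.
The overall nim-sum is X = 4. A pile of size p has a winning move iff p XOR X < p (reduce it to p XOR X).
  3: 3 XOR 4 = 7 ≥ 3 — no move.
  2: 2 XOR 4 = 6 ≥ 2 — no move.
  5: 5 XOR 4 = 1 < 5 — winning move (to 1).
That gives 1 winning move.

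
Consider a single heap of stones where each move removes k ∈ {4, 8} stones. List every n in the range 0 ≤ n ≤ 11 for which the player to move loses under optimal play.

0, 1, 2, 3

Build the Grundy sequence with g(k) = mex{g(k−s) : s ∈ {4, 8}, s ≤ k}:
k:     0  1  2  3  4  5  6  7  8  9 10 11
g(k):  0  0  0  0  1  1  1  1  2  2  2  2
The P-positions (g = 0) in 0..11 are 0, 1, 2, 3.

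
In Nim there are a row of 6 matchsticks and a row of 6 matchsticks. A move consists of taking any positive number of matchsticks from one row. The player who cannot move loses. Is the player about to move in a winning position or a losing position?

Losing position

Compute the nim-sum pairwise:
6 XOR 6 = 0
The nim-sum is 0, so this is a P-position: the player to move is in a losing position under optimal play.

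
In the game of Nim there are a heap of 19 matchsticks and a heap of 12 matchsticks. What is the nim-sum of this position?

31

Compute the nim-sum pairwise:
19 ⊕ 12 = 31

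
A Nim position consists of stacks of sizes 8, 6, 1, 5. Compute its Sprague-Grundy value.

10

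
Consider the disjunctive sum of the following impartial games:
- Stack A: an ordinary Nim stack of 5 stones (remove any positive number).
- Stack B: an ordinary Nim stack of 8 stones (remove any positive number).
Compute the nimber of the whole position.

13

Stack A is a plain Nim stack of size 5, so its Grundy value is 5.
Stack B is a plain Nim stack of size 8, so its Grundy value is 8.
The value of a disjunctive sum is the nim-sum of the parts.
Combined value = 5 XOR 8 = 13.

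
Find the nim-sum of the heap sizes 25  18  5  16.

30

Compute the nim-sum pairwise:
25 XOR 18 = 11
11 XOR 5 = 14
14 XOR 16 = 30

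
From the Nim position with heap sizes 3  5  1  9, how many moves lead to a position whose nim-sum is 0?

Compute the nim-sum pairwise:
3 XOR 5 = 6
6 XOR 1 = 7
7 XOR 9 = 14
The overall nim-sum is X = 14. A heap of size p has a winning move iff p XOR X < p (reduce it to p XOR X).
  3: 3 XOR 14 = 13 ≥ 3 — no move.
  5: 5 XOR 14 = 11 ≥ 5 — no move.
  1: 1 XOR 14 = 15 ≥ 1 — no move.
  9: 9 XOR 14 = 7 < 9 — winning move (to 7).
That gives 1 winning move.

1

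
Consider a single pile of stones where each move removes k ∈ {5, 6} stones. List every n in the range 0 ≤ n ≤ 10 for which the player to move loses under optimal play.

Compute g(0), g(1), … for moves {5, 6}:
k:     0  1  2  3  4  5  6  7  8  9 10
g(k):  0  0  0  0  0  1  1  1  1  1  2
The P-positions (g = 0) in 0..10 are 0, 1, 2, 3, 4.

0, 1, 2, 3, 4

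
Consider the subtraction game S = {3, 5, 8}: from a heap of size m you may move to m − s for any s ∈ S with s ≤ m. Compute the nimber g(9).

3

Compute g(0), g(1), … for moves {3, 5, 8}:
k:     0  1  2  3  4  5  6  7  8  9
g(k):  0  0  0  1  1  1  2  2  2  3
So g(9) = 3.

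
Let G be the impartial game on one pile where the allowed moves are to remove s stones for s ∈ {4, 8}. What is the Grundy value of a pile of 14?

0

Grundy values for subtraction set {4, 8}:
k:     0  1  2  3  4  5  6  7  8  9 10 11 12 13 14
g(k):  0  0  0  0  1  1  1  1  2  2  2  2  0  0  0
So g(14) = 0.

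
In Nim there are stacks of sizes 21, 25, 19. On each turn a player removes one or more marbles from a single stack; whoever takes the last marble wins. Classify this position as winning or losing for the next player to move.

Nim-sum: 21 ^ 25 ^ 19 = 31.
The nim-sum is 31 ≠ 0, so this is an N-position: the player to move can win.

Winning position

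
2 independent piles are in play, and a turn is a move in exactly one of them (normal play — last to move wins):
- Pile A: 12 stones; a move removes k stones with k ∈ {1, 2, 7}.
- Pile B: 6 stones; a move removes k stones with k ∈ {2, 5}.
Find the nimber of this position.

For pile A, compute g(0), g(1), … with moves {1, 2, 7}:
k:     0  1  2  3  4  5  6  7  8  9 10 11 12
g(k):  0  1  2  0  1  2  0  1  2  0  1  2  0
So g(12) = 0.
For pile B, compute g(0), g(1), … with moves {2, 5}:
g(0) = mex{} = 0
g(1) = mex{} = 0
g(2) = mex{0} = 1
g(3) = mex{0} = 1
g(4) = mex{1} = 0
g(5) = mex{0,1} = 2
g(6) = mex{0} = 1
So g(6) = 1.
By the Sprague-Grundy theorem, the Grundy value of a sum of independent games is the XOR of the component values.
Combined value = 0 ⊕ 1 = 1.

1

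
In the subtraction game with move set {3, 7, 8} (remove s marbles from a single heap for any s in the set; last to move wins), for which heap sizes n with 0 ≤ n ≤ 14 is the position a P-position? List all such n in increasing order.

Compute g(0), g(1), … for moves {3, 7, 8}:
g(0) = mex{} = 0
g(1) = mex{} = 0
g(2) = mex{} = 0
g(3) = mex{0} = 1
g(4) = mex{0} = 1
g(5) = mex{0} = 1
g(6) = mex{1} = 0
g(7) = mex{0,1} = 2
g(8) = mex{0,1} = 2
g(9) = mex{0} = 1
g(10) = mex{0,1,2} = 3
g(11) = mex{1,2} = 0
g(12) = mex{1} = 0
g(13) = mex{0,1,3} = 2
g(14) = mex{0,2} = 1
The P-positions (g = 0) in 0..14 are 0, 1, 2, 6, 11, 12.

0, 1, 2, 6, 11, 12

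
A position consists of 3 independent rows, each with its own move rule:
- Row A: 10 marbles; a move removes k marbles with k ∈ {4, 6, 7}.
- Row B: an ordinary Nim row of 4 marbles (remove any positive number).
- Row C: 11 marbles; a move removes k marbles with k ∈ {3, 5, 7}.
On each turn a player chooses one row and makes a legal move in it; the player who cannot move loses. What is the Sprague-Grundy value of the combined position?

6

Grundy values for row A (subtraction set {4, 6, 7}):
g(0) = mex{} = 0
g(1) = mex{} = 0
g(2) = mex{} = 0
g(3) = mex{} = 0
g(4) = mex{0} = 1
g(5) = mex{0} = 1
g(6) = mex{0} = 1
g(7) = mex{0} = 1
g(8) = mex{0,1} = 2
g(9) = mex{0,1} = 2
g(10) = mex{0,1} = 2
So g(10) = 2.
Row B is a plain Nim row of size 4, so its Grundy value is 4.
For row C, compute g(0), g(1), … with moves {3, 5, 7}:
k:     0  1  2  3  4  5  6  7  8  9 10 11
g(k):  0  0  0  1  1  1  2  2  2  3  0  0
So g(11) = 0.
The value of a disjunctive sum is the nim-sum of the parts.
Combined value = 2 ⊕ 4 ⊕ 0 = 6.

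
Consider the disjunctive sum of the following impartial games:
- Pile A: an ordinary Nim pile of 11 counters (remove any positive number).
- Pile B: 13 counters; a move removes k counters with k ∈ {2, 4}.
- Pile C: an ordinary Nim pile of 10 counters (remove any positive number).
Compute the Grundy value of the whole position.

1

Pile A is a plain Nim pile of size 11, so its Grundy value is 11.
Build the Grundy sequence for pile B with g(k) = mex{g(k−s) : s ∈ {2, 4}, s ≤ k}:
k:     0  1  2  3  4  5  6  7  8  9 10 11 12 13
g(k):  0  0  1  1  2  2  0  0  1  1  2  2  0  0
So g(13) = 0.
Pile C is a plain Nim pile of size 10, so its Grundy value is 10.
The value of a disjunctive sum is the nim-sum of the parts.
Combined value = 11 ⊕ 0 ⊕ 10 = 1.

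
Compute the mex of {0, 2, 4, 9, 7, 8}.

1

0 is in the set but 1 is not, so the mex is 1.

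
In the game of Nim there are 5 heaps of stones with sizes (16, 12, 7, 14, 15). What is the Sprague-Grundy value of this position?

26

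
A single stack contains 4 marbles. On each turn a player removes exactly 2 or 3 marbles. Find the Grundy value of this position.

2

Compute g(0), g(1), … for moves {2, 3}:
g(0) = mex{} = 0
g(1) = mex{} = 0
g(2) = mex{0} = 1
g(3) = mex{0} = 1
g(4) = mex{0,1} = 2
So g(4) = 2.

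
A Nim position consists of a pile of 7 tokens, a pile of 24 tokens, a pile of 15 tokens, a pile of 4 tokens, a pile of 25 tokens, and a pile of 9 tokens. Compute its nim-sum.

4

Bitwise XOR of the heap sizes:
  00111  (7)
  11000  (24)
  01111  (15)
  00100  (4)
  11001  (25)
  01001  (9)
  -----
  00100  (4)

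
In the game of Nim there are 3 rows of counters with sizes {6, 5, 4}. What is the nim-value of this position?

Nim-sum: 6 ^ 5 ^ 4 = 7.

7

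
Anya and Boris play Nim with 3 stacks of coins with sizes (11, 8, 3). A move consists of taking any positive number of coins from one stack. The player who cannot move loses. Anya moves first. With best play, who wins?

Compute the nim-sum pairwise:
11 XOR 8 = 3
3 XOR 3 = 0
The nim-sum is 0, so this is a P-position: the player to move is in a losing position under optimal play; Anya is about to move from it and so loses — Boris wins.

Boris wins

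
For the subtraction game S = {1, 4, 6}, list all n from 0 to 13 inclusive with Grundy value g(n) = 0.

0, 2, 5, 7, 10, 12

Grundy values for subtraction set {1, 4, 6}:
g(0) = mex{} = 0
g(1) = mex{0} = 1
g(2) = mex{1} = 0
g(3) = mex{0} = 1
g(4) = mex{0,1} = 2
g(5) = mex{1,2} = 0
g(6) = mex{0} = 1
g(7) = mex{1} = 0
g(8) = mex{0,2} = 1
g(9) = mex{0,1} = 2
g(10) = mex{1,2} = 0
g(11) = mex{0} = 1
g(12) = mex{1} = 0
g(13) = mex{0,2} = 1
The P-positions (g = 0) in 0..13 are 0, 2, 5, 7, 10, 12.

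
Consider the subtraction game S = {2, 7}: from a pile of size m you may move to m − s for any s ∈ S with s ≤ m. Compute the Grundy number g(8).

2

Grundy values for subtraction set {2, 7}:
k:     0  1  2  3  4  5  6  7  8
g(k):  0  0  1  1  0  0  1  1  2
So g(8) = 2.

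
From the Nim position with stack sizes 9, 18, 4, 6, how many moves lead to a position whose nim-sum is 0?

1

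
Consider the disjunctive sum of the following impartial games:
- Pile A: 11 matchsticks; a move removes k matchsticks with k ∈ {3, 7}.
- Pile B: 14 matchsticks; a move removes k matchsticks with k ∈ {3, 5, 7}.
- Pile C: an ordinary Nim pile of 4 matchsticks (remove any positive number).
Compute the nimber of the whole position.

Build the Grundy sequence for pile A with g(k) = mex{g(k−s) : s ∈ {3, 7}, s ≤ k}:
g(0) = mex{} = 0
g(1) = mex{} = 0
g(2) = mex{} = 0
g(3) = mex{0} = 1
g(4) = mex{0} = 1
g(5) = mex{0} = 1
g(6) = mex{1} = 0
g(7) = mex{0,1} = 2
g(8) = mex{0,1} = 2
g(9) = mex{0} = 1
g(10) = mex{1,2} = 0
g(11) = mex{1,2} = 0
So g(11) = 0.
For pile B, compute g(0), g(1), … with moves {3, 5, 7}:
g(0) = mex{} = 0
g(1) = mex{} = 0
g(2) = mex{} = 0
g(3) = mex{0} = 1
g(4) = mex{0} = 1
g(5) = mex{0} = 1
g(6) = mex{0,1} = 2
g(7) = mex{0,1} = 2
g(8) = mex{0,1} = 2
g(9) = mex{0,1,2} = 3
g(10) = mex{1,2} = 0
g(11) = mex{1,2} = 0
g(12) = mex{1,2,3} = 0
g(13) = mex{0,2} = 1
g(14) = mex{0,2,3} = 1
So g(14) = 1.
Pile C is a plain Nim pile of size 4, so its Grundy value is 4.
By the Sprague-Grundy theorem, the Grundy value of a sum of independent games is the XOR of the component values.
Combined value = 0 XOR 1 XOR 4 = 5.

5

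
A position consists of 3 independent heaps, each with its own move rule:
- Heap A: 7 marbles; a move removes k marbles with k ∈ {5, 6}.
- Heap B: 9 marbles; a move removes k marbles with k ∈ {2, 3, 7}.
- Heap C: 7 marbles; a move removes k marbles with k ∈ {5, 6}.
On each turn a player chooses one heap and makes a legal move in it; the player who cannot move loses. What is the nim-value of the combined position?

2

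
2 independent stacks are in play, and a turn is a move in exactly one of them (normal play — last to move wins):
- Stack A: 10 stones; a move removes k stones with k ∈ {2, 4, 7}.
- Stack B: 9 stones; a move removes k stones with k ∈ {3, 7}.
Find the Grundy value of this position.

For stack A, compute g(0), g(1), … with moves {2, 4, 7}:
k:     0  1  2  3  4  5  6  7  8  9 10
g(k):  0  0  1  1  2  2  0  3  1  0  2
So g(10) = 2.
For stack B, compute g(0), g(1), … with moves {3, 7}:
g(0) = mex{} = 0
g(1) = mex{} = 0
g(2) = mex{} = 0
g(3) = mex{0} = 1
g(4) = mex{0} = 1
g(5) = mex{0} = 1
g(6) = mex{1} = 0
g(7) = mex{0,1} = 2
g(8) = mex{0,1} = 2
g(9) = mex{0} = 1
So g(9) = 1.
The value of a disjunctive sum is the nim-sum of the parts.
Combined value = 2 XOR 1 = 3.

3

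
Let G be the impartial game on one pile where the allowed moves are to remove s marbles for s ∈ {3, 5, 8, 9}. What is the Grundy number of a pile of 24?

Grundy values for subtraction set {3, 5, 8, 9}:
k:     0  1  2  3  4  5  6  7  8  9 10 11 12 13 14 15 16 17 18 19 20 21 22 23 24
g(k):  0  0  0  1  1  1  2  2  2  3  3  3  0  0  0  1  1  1  2  2  2  3  3  3  0
So g(24) = 0.

0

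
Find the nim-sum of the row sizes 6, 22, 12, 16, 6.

10

Nim-sum: 6 XOR 22 XOR 12 XOR 16 XOR 6 = 10.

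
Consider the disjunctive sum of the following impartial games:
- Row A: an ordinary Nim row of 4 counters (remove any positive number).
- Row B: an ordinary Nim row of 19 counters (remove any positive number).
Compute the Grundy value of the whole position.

23

Row A is a plain Nim row of size 4, so its Grundy value is 4.
Row B is a plain Nim row of size 19, so its Grundy value is 19.
The value of a disjunctive sum is the nim-sum of the parts.
Combined value = 4 XOR 19 = 23.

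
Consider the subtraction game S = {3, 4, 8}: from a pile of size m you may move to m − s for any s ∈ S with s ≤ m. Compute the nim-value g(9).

Compute g(0), g(1), … for moves {3, 4, 8}:
g(0) = mex{} = 0
g(1) = mex{} = 0
g(2) = mex{} = 0
g(3) = mex{0} = 1
g(4) = mex{0} = 1
g(5) = mex{0} = 1
g(6) = mex{0,1} = 2
g(7) = mex{1} = 0
g(8) = mex{0,1} = 2
g(9) = mex{0,1,2} = 3
So g(9) = 3.

3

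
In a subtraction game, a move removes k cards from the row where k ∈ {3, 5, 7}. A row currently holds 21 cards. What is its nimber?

0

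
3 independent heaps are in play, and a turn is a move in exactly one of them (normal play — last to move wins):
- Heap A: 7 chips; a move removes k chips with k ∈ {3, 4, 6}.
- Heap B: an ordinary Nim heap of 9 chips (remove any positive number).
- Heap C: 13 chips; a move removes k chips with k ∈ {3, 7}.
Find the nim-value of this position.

10

Build the Grundy sequence for heap A with g(k) = mex{g(k−s) : s ∈ {3, 4, 6}, s ≤ k}:
k:     0  1  2  3  4  5  6  7
g(k):  0  0  0  1  1  1  2  2
So g(7) = 2.
Heap B is a plain Nim heap of size 9, so its Grundy value is 9.
Build the Grundy sequence for heap C with g(k) = mex{g(k−s) : s ∈ {3, 7}, s ≤ k}:
g(0) = mex{} = 0
g(1) = mex{} = 0
g(2) = mex{} = 0
g(3) = mex{0} = 1
g(4) = mex{0} = 1
g(5) = mex{0} = 1
g(6) = mex{1} = 0
g(7) = mex{0,1} = 2
g(8) = mex{0,1} = 2
g(9) = mex{0} = 1
g(10) = mex{1,2} = 0
g(11) = mex{1,2} = 0
g(12) = mex{1} = 0
g(13) = mex{0} = 1
So g(13) = 1.
By the Sprague-Grundy theorem, the Grundy value of a sum of independent games is the XOR of the component values.
Combined value = 2 XOR 9 XOR 1 = 10.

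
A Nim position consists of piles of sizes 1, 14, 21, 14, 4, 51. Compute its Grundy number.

Compute the nim-sum pairwise:
1 ⊕ 14 = 15
15 ⊕ 21 = 26
26 ⊕ 14 = 20
20 ⊕ 4 = 16
16 ⊕ 51 = 35

35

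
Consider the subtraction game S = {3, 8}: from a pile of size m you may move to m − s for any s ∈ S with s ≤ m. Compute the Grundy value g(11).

Grundy values for subtraction set {3, 8}:
k:     0  1  2  3  4  5  6  7  8  9 10 11
g(k):  0  0  0  1  1  1  0  0  2  1  1  0
So g(11) = 0.

0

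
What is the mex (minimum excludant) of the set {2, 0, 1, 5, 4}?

3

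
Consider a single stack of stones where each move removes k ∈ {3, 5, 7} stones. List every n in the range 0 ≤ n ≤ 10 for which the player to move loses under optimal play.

Build the Grundy sequence with g(k) = mex{g(k−s) : s ∈ {3, 5, 7}, s ≤ k}:
k:     0  1  2  3  4  5  6  7  8  9 10
g(k):  0  0  0  1  1  1  2  2  2  3  0
The P-positions (g = 0) in 0..10 are 0, 1, 2, 10.

0, 1, 2, 10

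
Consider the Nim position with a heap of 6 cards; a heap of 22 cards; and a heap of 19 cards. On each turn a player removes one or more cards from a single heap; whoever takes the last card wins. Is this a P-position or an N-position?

Bitwise XOR of the heap sizes:
  00110  (6)
  10110  (22)
  10011  (19)
  -----
  00011  (3)
The nim-sum is 3 ≠ 0, so this is an N-position: the player to move can win.

N-position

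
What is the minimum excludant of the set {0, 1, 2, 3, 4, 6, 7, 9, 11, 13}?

The values 0, 1, 2, 3, 4 are all present; 5 is the first non-negative integer missing from the set.

5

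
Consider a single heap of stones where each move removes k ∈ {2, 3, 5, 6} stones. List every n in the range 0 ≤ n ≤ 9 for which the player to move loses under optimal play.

Grundy values for subtraction set {2, 3, 5, 6}:
g(0) = mex{} = 0
g(1) = mex{} = 0
g(2) = mex{0} = 1
g(3) = mex{0} = 1
g(4) = mex{0,1} = 2
g(5) = mex{0,1} = 2
g(6) = mex{0,1,2} = 3
g(7) = mex{0,1,2} = 3
g(8) = mex{1,2,3} = 0
g(9) = mex{1,2,3} = 0
The P-positions (g = 0) in 0..9 are 0, 1, 8, 9.

0, 1, 8, 9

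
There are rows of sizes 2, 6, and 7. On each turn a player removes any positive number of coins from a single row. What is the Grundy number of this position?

Compute the nim-sum pairwise:
2 ⊕ 6 = 4
4 ⊕ 7 = 3

3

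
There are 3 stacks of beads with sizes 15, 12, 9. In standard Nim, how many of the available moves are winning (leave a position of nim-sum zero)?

3

In binary:
  1111  (15)
  1100  (12)
  1001  (9)
  ----
  1010  (10)
The overall nim-sum is X = 10. A stack of size p has a winning move iff p XOR X < p (reduce it to p XOR X).
  15: 15 XOR 10 = 5 < 15 — winning move (to 5).
  12: 12 XOR 10 = 6 < 12 — winning move (to 6).
  9: 9 XOR 10 = 3 < 9 — winning move (to 3).
That gives 3 winning moves.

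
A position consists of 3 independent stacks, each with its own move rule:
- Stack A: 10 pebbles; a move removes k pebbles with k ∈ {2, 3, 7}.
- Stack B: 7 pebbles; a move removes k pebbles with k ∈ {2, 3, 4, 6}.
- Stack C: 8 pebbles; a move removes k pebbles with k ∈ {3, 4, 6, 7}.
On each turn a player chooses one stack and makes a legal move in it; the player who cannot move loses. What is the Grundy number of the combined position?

1

For stack A, compute g(0), g(1), … with moves {2, 3, 7}:
g(0) = mex{} = 0
g(1) = mex{} = 0
g(2) = mex{0} = 1
g(3) = mex{0} = 1
g(4) = mex{0,1} = 2
g(5) = mex{1} = 0
g(6) = mex{1,2} = 0
g(7) = mex{0,2} = 1
g(8) = mex{0} = 1
g(9) = mex{0,1} = 2
g(10) = mex{1} = 0
So g(10) = 0.
Grundy values for stack B (subtraction set {2, 3, 4, 6}):
g(0) = mex{} = 0
g(1) = mex{} = 0
g(2) = mex{0} = 1
g(3) = mex{0} = 1
g(4) = mex{0,1} = 2
g(5) = mex{0,1} = 2
g(6) = mex{0,1,2} = 3
g(7) = mex{0,1,2} = 3
So g(7) = 3.
Grundy values for stack C (subtraction set {3, 4, 6, 7}):
k:     0  1  2  3  4  5  6  7  8
g(k):  0  0  0  1  1  1  2  2  2
So g(8) = 2.
By the Sprague-Grundy theorem, the Grundy value of a sum of independent games is the XOR of the component values.
Combined value = 0 ⊕ 3 ⊕ 2 = 1.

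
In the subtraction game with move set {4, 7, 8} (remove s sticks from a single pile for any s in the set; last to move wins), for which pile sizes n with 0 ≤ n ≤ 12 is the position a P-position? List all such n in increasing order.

Grundy values for subtraction set {4, 7, 8}:
g(0) = mex{} = 0
g(1) = mex{} = 0
g(2) = mex{} = 0
g(3) = mex{} = 0
g(4) = mex{0} = 1
g(5) = mex{0} = 1
g(6) = mex{0} = 1
g(7) = mex{0} = 1
g(8) = mex{0,1} = 2
g(9) = mex{0,1} = 2
g(10) = mex{0,1} = 2
g(11) = mex{0,1} = 2
g(12) = mex{1,2} = 0
The P-positions (g = 0) in 0..12 are 0, 1, 2, 3, 12.

0, 1, 2, 3, 12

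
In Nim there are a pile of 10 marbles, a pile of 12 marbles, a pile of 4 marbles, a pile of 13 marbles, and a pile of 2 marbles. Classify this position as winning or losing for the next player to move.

Compute the nim-sum pairwise:
10 XOR 12 = 6
6 XOR 4 = 2
2 XOR 13 = 15
15 XOR 2 = 13
The nim-sum is 13 ≠ 0, so this is an N-position: the player to move can win.

Winning position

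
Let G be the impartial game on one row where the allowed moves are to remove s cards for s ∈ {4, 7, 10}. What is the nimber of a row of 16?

0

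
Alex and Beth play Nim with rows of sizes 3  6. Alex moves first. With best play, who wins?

Alex wins

Nim-sum: 3 ^ 6 = 5.
The nim-sum is 5 ≠ 0, so this is an N-position: the player to move can win; Alex has a winning move.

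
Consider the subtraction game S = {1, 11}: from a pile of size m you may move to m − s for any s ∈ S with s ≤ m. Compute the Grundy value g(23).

1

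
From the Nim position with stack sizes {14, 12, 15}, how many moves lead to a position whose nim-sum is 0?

Compute the nim-sum pairwise:
14 XOR 12 = 2
2 XOR 15 = 13
The overall nim-sum is X = 13. A stack of size p has a winning move iff p XOR X < p (reduce it to p XOR X).
  14: 14 XOR 13 = 3 < 14 — winning move (to 3).
  12: 12 XOR 13 = 1 < 12 — winning move (to 1).
  15: 15 XOR 13 = 2 < 15 — winning move (to 2).
That gives 3 winning moves.

3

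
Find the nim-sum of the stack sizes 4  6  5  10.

In binary:
  0100  (4)
  0110  (6)
  0101  (5)
  1010  (10)
  ----
  1101  (13)

13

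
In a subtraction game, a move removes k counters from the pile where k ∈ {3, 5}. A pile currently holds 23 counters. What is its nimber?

2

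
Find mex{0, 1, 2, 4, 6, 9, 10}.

The values 0, 1, 2 are all present; 3 is the first non-negative integer missing from the set.

3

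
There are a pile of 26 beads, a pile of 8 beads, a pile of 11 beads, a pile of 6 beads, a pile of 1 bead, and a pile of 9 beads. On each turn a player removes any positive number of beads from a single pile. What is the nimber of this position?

In binary:
  11010  (26)
  01000  (8)
  01011  (11)
  00110  (6)
  00001  (1)
  01001  (9)
  -----
  10111  (23)

23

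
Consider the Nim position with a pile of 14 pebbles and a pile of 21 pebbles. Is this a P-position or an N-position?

Nim-sum: 14 XOR 21 = 27.
The nim-sum is 27 ≠ 0, so this is an N-position: the player to move can win.

N-position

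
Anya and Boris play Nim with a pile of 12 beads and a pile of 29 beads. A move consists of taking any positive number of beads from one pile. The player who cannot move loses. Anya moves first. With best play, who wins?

Anya wins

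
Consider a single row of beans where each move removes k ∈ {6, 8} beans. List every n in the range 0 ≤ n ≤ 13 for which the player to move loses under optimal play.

Grundy values for subtraction set {6, 8}:
k:     0  1  2  3  4  5  6  7  8  9 10 11 12 13
g(k):  0  0  0  0  0  0  1  1  1  1  1  1  2  2
The P-positions (g = 0) in 0..13 are 0, 1, 2, 3, 4, 5.

0, 1, 2, 3, 4, 5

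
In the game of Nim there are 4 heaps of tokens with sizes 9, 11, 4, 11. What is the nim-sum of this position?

Bitwise XOR of the heap sizes:
  1001  (9)
  1011  (11)
  0100  (4)
  1011  (11)
  ----
  1101  (13)

13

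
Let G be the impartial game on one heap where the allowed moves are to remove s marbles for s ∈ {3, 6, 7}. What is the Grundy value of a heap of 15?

1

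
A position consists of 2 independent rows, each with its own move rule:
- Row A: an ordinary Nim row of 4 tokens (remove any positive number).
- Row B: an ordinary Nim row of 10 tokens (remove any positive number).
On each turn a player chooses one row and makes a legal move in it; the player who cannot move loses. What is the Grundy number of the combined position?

Row A is a plain Nim row of size 4, so its Grundy value is 4.
Row B is a plain Nim row of size 10, so its Grundy value is 10.
The value of a disjunctive sum is the nim-sum of the parts.
Combined value = 4 ⊕ 10 = 14.

14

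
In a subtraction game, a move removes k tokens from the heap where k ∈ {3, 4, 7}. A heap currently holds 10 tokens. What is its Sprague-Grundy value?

0

Build the Grundy sequence with g(k) = mex{g(k−s) : s ∈ {3, 4, 7}, s ≤ k}:
g(0) = mex{} = 0
g(1) = mex{} = 0
g(2) = mex{} = 0
g(3) = mex{0} = 1
g(4) = mex{0} = 1
g(5) = mex{0} = 1
g(6) = mex{0,1} = 2
g(7) = mex{0,1} = 2
g(8) = mex{0,1} = 2
g(9) = mex{0,1,2} = 3
g(10) = mex{1,2} = 0
So g(10) = 0.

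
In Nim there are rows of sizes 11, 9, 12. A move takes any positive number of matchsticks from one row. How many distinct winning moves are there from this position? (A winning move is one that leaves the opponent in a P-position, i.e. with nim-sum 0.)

3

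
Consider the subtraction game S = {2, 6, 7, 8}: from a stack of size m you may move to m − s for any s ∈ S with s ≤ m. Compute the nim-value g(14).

0

Grundy values for subtraction set {2, 6, 7, 8}:
k:     0  1  2  3  4  5  6  7  8  9 10 11 12 13 14
g(k):  0  0  1  1  0  0  1  1  2  2  3  3  2  2  0
So g(14) = 0.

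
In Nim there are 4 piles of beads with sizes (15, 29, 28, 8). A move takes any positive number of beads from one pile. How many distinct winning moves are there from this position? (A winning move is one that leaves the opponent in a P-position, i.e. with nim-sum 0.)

Write each in binary and XOR column by column:
  01111  (15)
  11101  (29)
  11100  (28)
  01000  (8)
  -----
  00110  (6)
The overall nim-sum is X = 6. A pile of size p has a winning move iff p XOR X < p (reduce it to p XOR X).
  15: 15 XOR 6 = 9 < 15 — winning move (to 9).
  29: 29 XOR 6 = 27 < 29 — winning move (to 27).
  28: 28 XOR 6 = 26 < 28 — winning move (to 26).
  8: 8 XOR 6 = 14 ≥ 8 — no move.
That gives 3 winning moves.

3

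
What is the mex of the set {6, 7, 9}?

0 is not in the set, so the mex is 0.

0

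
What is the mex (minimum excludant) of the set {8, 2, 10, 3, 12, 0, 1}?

4

The values 0, 1, 2, 3 are all present; 4 is the first non-negative integer missing from the set.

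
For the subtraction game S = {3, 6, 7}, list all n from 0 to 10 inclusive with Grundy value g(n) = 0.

Build the Grundy sequence with g(k) = mex{g(k−s) : s ∈ {3, 6, 7}, s ≤ k}:
k:     0  1  2  3  4  5  6  7  8  9 10
g(k):  0  0  0  1  1  1  2  2  2  3  0
The P-positions (g = 0) in 0..10 are 0, 1, 2, 10.

0, 1, 2, 10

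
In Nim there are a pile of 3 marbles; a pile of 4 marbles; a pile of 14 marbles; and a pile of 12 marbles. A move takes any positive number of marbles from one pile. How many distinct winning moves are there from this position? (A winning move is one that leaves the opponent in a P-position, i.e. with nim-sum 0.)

Compute the nim-sum pairwise:
3 ⊕ 4 = 7
7 ⊕ 14 = 9
9 ⊕ 12 = 5
The overall nim-sum is X = 5. A pile of size p has a winning move iff p XOR X < p (reduce it to p XOR X).
  3: 3 XOR 5 = 6 ≥ 3 — no move.
  4: 4 XOR 5 = 1 < 4 — winning move (to 1).
  14: 14 XOR 5 = 11 < 14 — winning move (to 11).
  12: 12 XOR 5 = 9 < 12 — winning move (to 9).
That gives 3 winning moves.

3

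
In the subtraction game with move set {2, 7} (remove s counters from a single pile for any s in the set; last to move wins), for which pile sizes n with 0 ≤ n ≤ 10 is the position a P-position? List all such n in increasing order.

Grundy values for subtraction set {2, 7}:
k:     0  1  2  3  4  5  6  7  8  9 10
g(k):  0  0  1  1  0  0  1  1  2  0  0
The P-positions (g = 0) in 0..10 are 0, 1, 4, 5, 9, 10.

0, 1, 4, 5, 9, 10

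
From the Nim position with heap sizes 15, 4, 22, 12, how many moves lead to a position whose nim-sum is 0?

1

Compute the nim-sum pairwise:
15 ⊕ 4 = 11
11 ⊕ 22 = 29
29 ⊕ 12 = 17
The overall nim-sum is X = 17. A heap of size p has a winning move iff p XOR X < p (reduce it to p XOR X).
  15: 15 XOR 17 = 30 ≥ 15 — no move.
  4: 4 XOR 17 = 21 ≥ 4 — no move.
  22: 22 XOR 17 = 7 < 22 — winning move (to 7).
  12: 12 XOR 17 = 29 ≥ 12 — no move.
That gives 1 winning move.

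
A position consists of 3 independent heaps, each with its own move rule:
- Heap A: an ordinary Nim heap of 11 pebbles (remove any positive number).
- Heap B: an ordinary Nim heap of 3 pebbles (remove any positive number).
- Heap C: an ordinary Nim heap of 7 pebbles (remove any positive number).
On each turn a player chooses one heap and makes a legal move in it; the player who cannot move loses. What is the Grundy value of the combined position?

Heap A is a plain Nim heap of size 11, so its Grundy value is 11.
Heap B is a plain Nim heap of size 3, so its Grundy value is 3.
Heap C is a plain Nim heap of size 7, so its Grundy value is 7.
By the Sprague-Grundy theorem, the Grundy value of a sum of independent games is the XOR of the component values.
Combined value = 11 ⊕ 3 ⊕ 7 = 15.

15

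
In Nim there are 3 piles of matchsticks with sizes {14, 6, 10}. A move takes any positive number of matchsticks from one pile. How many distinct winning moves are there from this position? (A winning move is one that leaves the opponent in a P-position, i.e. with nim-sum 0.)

Nim-sum: 14 XOR 6 XOR 10 = 2.
The overall nim-sum is X = 2. A pile of size p has a winning move iff p XOR X < p (reduce it to p XOR X).
  14: 14 XOR 2 = 12 < 14 — winning move (to 12).
  6: 6 XOR 2 = 4 < 6 — winning move (to 4).
  10: 10 XOR 2 = 8 < 10 — winning move (to 8).
That gives 3 winning moves.

3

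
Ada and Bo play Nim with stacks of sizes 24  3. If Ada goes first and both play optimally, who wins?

Ada wins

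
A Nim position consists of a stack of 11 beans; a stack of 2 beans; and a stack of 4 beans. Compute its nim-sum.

Nim-sum: 11 ^ 2 ^ 4 = 13.

13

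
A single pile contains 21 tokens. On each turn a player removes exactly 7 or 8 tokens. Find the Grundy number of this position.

Compute g(0), g(1), … for moves {7, 8}:
k:     0  1  2  3  4  5  6  7  8  9 10 11 12 13 14 15 16 17 18 19 20 21
g(k):  0  0  0  0  0  0  0  1  1  1  1  1  1  1  2  0  0  0  0  0  0  0
So g(21) = 0.

0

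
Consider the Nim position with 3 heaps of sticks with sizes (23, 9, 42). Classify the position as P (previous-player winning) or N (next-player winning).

Nim-sum: 23 ^ 9 ^ 42 = 52.
The nim-sum is 52 ≠ 0, so this is an N-position: the player to move can win.

N-position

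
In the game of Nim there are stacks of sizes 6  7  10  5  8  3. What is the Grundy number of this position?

5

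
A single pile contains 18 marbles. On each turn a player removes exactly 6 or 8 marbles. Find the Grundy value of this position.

0

Compute g(0), g(1), … for moves {6, 8}:
k:     0  1  2  3  4  5  6  7  8  9 10 11 12 13 14 15 16 17 18
g(k):  0  0  0  0  0  0  1  1  1  1  1  1  2  2  0  0  0  0  0
So g(18) = 0.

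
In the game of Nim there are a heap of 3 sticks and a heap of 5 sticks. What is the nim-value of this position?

6

Bitwise XOR of the heap sizes:
  011  (3)
  101  (5)
  ---
  110  (6)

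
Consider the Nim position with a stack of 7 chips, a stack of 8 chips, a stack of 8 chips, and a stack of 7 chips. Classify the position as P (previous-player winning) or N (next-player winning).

Compute the nim-sum pairwise:
7 ^ 8 = 15
15 ^ 8 = 7
7 ^ 7 = 0
The nim-sum is 0, so this is a P-position: the player to move is in a losing position under optimal play.

P-position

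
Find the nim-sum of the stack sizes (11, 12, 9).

14

Nim-sum: 11 XOR 12 XOR 9 = 14.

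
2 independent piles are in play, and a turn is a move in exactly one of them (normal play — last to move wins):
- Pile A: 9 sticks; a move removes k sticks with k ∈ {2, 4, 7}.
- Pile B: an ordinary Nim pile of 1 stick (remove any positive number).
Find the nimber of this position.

1

Build the Grundy sequence for pile A with g(k) = mex{g(k−s) : s ∈ {2, 4, 7}, s ≤ k}:
g(0) = mex{} = 0
g(1) = mex{} = 0
g(2) = mex{0} = 1
g(3) = mex{0} = 1
g(4) = mex{0,1} = 2
g(5) = mex{0,1} = 2
g(6) = mex{1,2} = 0
g(7) = mex{0,1,2} = 3
g(8) = mex{0,2} = 1
g(9) = mex{1,2,3} = 0
So g(9) = 0.
Pile B is a plain Nim pile of size 1, so its Grundy value is 1.
By the Sprague-Grundy theorem, the Grundy value of a sum of independent games is the XOR of the component values.
Combined value = 0 XOR 1 = 1.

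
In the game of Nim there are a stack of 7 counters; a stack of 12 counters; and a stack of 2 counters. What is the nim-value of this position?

9

Compute the nim-sum pairwise:
7 ⊕ 12 = 11
11 ⊕ 2 = 9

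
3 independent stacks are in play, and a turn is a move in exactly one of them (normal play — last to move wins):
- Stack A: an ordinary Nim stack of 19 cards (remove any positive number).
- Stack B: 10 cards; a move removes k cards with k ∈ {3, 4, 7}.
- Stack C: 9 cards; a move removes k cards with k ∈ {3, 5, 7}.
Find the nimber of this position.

Stack A is a plain Nim stack of size 19, so its Grundy value is 19.
For stack B, compute g(0), g(1), … with moves {3, 4, 7}:
g(0) = mex{} = 0
g(1) = mex{} = 0
g(2) = mex{} = 0
g(3) = mex{0} = 1
g(4) = mex{0} = 1
g(5) = mex{0} = 1
g(6) = mex{0,1} = 2
g(7) = mex{0,1} = 2
g(8) = mex{0,1} = 2
g(9) = mex{0,1,2} = 3
g(10) = mex{1,2} = 0
So g(10) = 0.
For stack C, compute g(0), g(1), … with moves {3, 5, 7}:
k:     0  1  2  3  4  5  6  7  8  9
g(k):  0  0  0  1  1  1  2  2  2  3
So g(9) = 3.
The value of a disjunctive sum is the nim-sum of the parts.
Combined value = 19 ⊕ 0 ⊕ 3 = 16.

16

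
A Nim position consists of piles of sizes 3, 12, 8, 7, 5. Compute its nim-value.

Bitwise XOR of the heap sizes:
  0011  (3)
  1100  (12)
  1000  (8)
  0111  (7)
  0101  (5)
  ----
  0101  (5)

5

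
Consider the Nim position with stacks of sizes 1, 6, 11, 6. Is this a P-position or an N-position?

N-position

Write each in binary and XOR column by column:
  0001  (1)
  0110  (6)
  1011  (11)
  0110  (6)
  ----
  1010  (10)
The nim-sum is 10 ≠ 0, so this is an N-position: the player to move can win.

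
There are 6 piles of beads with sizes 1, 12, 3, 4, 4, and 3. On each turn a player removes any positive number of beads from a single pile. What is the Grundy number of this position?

13

Nim-sum: 1 ⊕ 12 ⊕ 3 ⊕ 4 ⊕ 4 ⊕ 3 = 13.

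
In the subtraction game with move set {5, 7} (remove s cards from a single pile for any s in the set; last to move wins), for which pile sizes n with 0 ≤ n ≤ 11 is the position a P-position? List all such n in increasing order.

0, 1, 2, 3, 4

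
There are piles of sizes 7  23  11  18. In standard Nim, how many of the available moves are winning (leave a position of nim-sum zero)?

1

Compute the nim-sum pairwise:
7 ⊕ 23 = 16
16 ⊕ 11 = 27
27 ⊕ 18 = 9
The overall nim-sum is X = 9. A pile of size p has a winning move iff p XOR X < p (reduce it to p XOR X).
  7: 7 XOR 9 = 14 ≥ 7 — no move.
  23: 23 XOR 9 = 30 ≥ 23 — no move.
  11: 11 XOR 9 = 2 < 11 — winning move (to 2).
  18: 18 XOR 9 = 27 ≥ 18 — no move.
That gives 1 winning move.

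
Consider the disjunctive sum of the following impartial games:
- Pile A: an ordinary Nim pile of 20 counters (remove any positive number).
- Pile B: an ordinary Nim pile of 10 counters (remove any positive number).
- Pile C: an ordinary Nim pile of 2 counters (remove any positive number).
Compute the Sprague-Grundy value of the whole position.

Pile A is a plain Nim pile of size 20, so its Grundy value is 20.
Pile B is a plain Nim pile of size 10, so its Grundy value is 10.
Pile C is a plain Nim pile of size 2, so its Grundy value is 2.
By the Sprague-Grundy theorem, the Grundy value of a sum of independent games is the XOR of the component values.
Combined value = 20 ⊕ 10 ⊕ 2 = 28.

28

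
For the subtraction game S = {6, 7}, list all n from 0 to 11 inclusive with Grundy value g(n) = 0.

Grundy values for subtraction set {6, 7}:
g(0) = mex{} = 0
g(1) = mex{} = 0
g(2) = mex{} = 0
g(3) = mex{} = 0
g(4) = mex{} = 0
g(5) = mex{} = 0
g(6) = mex{0} = 1
g(7) = mex{0} = 1
g(8) = mex{0} = 1
g(9) = mex{0} = 1
g(10) = mex{0} = 1
g(11) = mex{0} = 1
The P-positions (g = 0) in 0..11 are 0, 1, 2, 3, 4, 5.

0, 1, 2, 3, 4, 5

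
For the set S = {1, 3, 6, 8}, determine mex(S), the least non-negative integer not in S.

0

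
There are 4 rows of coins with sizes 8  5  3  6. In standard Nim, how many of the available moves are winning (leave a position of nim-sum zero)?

1

Nim-sum: 8 XOR 5 XOR 3 XOR 6 = 8.
The overall nim-sum is X = 8. A row of size p has a winning move iff p XOR X < p (reduce it to p XOR X).
  8: 8 XOR 8 = 0 < 8 — winning move (to 0).
  5: 5 XOR 8 = 13 ≥ 5 — no move.
  3: 3 XOR 8 = 11 ≥ 3 — no move.
  6: 6 XOR 8 = 14 ≥ 6 — no move.
That gives 1 winning move.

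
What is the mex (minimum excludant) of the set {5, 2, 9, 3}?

0 is not in the set, so the mex is 0.

0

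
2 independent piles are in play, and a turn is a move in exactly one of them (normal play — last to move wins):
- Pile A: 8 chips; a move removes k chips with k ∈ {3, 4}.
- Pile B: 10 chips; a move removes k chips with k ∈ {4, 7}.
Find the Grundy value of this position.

Grundy values for pile A (subtraction set {3, 4}):
g(0) = mex{} = 0
g(1) = mex{} = 0
g(2) = mex{} = 0
g(3) = mex{0} = 1
g(4) = mex{0} = 1
g(5) = mex{0} = 1
g(6) = mex{0,1} = 2
g(7) = mex{1} = 0
g(8) = mex{1} = 0
So g(8) = 0.
Grundy values for pile B (subtraction set {4, 7}):
g(0) = mex{} = 0
g(1) = mex{} = 0
g(2) = mex{} = 0
g(3) = mex{} = 0
g(4) = mex{0} = 1
g(5) = mex{0} = 1
g(6) = mex{0} = 1
g(7) = mex{0} = 1
g(8) = mex{0,1} = 2
g(9) = mex{0,1} = 2
g(10) = mex{0,1} = 2
So g(10) = 2.
The value of a disjunctive sum is the nim-sum of the parts.
Combined value = 0 XOR 2 = 2.

2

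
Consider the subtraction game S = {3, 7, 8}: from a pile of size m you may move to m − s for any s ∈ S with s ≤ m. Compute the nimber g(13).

2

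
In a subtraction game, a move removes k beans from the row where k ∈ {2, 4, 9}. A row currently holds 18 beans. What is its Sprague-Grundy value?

Compute g(0), g(1), … for moves {2, 4, 9}:
k:     0  1  2  3  4  5  6  7  8  9 10 11 12 13 14 15 16 17 18
g(k):  0  0  1  1  2  2  0  0  1  1  2  2  0  0  1  1  2  2  0
So g(18) = 0.

0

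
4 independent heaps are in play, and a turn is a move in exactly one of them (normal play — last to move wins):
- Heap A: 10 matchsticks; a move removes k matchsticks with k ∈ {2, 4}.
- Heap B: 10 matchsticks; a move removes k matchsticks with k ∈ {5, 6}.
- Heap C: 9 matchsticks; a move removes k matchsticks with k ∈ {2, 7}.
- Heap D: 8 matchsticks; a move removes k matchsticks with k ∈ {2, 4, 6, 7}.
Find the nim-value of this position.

4

Build the Grundy sequence for heap A with g(k) = mex{g(k−s) : s ∈ {2, 4}, s ≤ k}:
g(0) = mex{} = 0
g(1) = mex{} = 0
g(2) = mex{0} = 1
g(3) = mex{0} = 1
g(4) = mex{0,1} = 2
g(5) = mex{0,1} = 2
g(6) = mex{1,2} = 0
g(7) = mex{1,2} = 0
g(8) = mex{0,2} = 1
g(9) = mex{0,2} = 1
g(10) = mex{0,1} = 2
So g(10) = 2.
Build the Grundy sequence for heap B with g(k) = mex{g(k−s) : s ∈ {5, 6}, s ≤ k}:
k:     0  1  2  3  4  5  6  7  8  9 10
g(k):  0  0  0  0  0  1  1  1  1  1  2
So g(10) = 2.
For heap C, compute g(0), g(1), … with moves {2, 7}:
g(0) = mex{} = 0
g(1) = mex{} = 0
g(2) = mex{0} = 1
g(3) = mex{0} = 1
g(4) = mex{1} = 0
g(5) = mex{1} = 0
g(6) = mex{0} = 1
g(7) = mex{0} = 1
g(8) = mex{0,1} = 2
g(9) = mex{1} = 0
So g(9) = 0.
Grundy values for heap D (subtraction set {2, 4, 6, 7}):
k:     0  1  2  3  4  5  6  7  8
g(k):  0  0  1  1  2  2  3  3  4
So g(8) = 4.
By the Sprague-Grundy theorem, the Grundy value of a sum of independent games is the XOR of the component values.
Combined value = 2 ⊕ 2 ⊕ 0 ⊕ 4 = 4.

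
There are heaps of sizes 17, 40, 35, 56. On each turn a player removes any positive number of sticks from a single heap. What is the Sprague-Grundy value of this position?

34

Compute the nim-sum pairwise:
17 ^ 40 = 57
57 ^ 35 = 26
26 ^ 56 = 34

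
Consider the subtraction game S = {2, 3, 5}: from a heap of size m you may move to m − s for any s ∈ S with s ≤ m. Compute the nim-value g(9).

Grundy values for subtraction set {2, 3, 5}:
g(0) = mex{} = 0
g(1) = mex{} = 0
g(2) = mex{0} = 1
g(3) = mex{0} = 1
g(4) = mex{0,1} = 2
g(5) = mex{0,1} = 2
g(6) = mex{0,1,2} = 3
g(7) = mex{1,2} = 0
g(8) = mex{1,2,3} = 0
g(9) = mex{0,2,3} = 1
So g(9) = 1.

1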